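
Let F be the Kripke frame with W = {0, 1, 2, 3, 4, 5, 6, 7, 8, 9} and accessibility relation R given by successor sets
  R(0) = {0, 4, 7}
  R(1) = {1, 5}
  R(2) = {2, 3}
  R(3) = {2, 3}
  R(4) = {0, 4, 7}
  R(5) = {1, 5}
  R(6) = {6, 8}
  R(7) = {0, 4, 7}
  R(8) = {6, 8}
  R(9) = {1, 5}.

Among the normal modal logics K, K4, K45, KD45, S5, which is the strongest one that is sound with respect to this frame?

Transitive (axiom 4): yes — every two-step R-path is closed by a direct edge.
Euclidean (axiom 5): yes — any two successors of a common world are R-related.
Serial (axiom D): yes — every world has a successor (e.g. 0 R 0).
Reflexive (axiom T): no — 9 is not related to itself.
So F validates K, K4, K45, KD45; S5 would additionally require R to be reflexive. The strongest is KD45.

KD45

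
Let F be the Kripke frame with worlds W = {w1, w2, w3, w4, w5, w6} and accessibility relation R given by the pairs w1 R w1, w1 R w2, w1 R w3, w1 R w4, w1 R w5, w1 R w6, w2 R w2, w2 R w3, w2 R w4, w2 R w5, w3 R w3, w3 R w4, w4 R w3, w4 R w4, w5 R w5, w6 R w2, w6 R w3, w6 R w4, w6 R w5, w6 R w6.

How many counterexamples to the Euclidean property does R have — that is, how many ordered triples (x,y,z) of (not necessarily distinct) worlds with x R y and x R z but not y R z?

Enumerating: (w1,w2,w1), (w1,w2,w6), (w1,w3,w1), (w1,w3,w2), (w1,w3,w5), (w1,w3,w6), (w1,w4,w1), (w1,w4,w2), (w1,w4,w5), (w1,w4,w6), (w1,w5,w1), (w1,w5,w2), … and 22 more.
Total: 34.

34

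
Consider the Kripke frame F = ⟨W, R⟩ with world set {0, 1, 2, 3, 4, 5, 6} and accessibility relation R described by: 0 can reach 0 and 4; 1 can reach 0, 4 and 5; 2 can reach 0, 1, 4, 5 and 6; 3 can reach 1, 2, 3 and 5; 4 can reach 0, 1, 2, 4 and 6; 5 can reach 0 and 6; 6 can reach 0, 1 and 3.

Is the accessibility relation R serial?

Serial: yes — every world has a successor (e.g. 0 R 0).

Yes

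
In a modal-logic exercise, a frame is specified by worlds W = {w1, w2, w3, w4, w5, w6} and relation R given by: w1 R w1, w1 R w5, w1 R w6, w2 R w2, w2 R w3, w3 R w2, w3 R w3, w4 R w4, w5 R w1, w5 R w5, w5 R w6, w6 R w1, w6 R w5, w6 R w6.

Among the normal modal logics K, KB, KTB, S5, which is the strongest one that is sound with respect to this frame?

S5

Symmetric (axiom B): yes — every pair in R has its reverse in R.
Reflexive (axiom T): yes — every world is R-related to itself.
Euclidean (axiom 5): yes — any two successors of a common world are R-related.
So F validates K, KB, KTB, S5. The strongest is S5.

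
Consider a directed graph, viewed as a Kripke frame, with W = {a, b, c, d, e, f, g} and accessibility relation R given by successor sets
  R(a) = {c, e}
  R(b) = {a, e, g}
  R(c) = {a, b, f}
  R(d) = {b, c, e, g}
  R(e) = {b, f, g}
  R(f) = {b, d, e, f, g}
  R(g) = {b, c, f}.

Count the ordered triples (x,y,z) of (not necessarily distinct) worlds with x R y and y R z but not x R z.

39

Enumerating: (a,c,a), (a,c,b), (a,c,f), (a,e,b), (a,e,f), (a,e,g), (b,a,c), (b,e,b), (b,e,f), (b,g,b), (b,g,c), (b,g,f), … and 27 more.
Total: 39.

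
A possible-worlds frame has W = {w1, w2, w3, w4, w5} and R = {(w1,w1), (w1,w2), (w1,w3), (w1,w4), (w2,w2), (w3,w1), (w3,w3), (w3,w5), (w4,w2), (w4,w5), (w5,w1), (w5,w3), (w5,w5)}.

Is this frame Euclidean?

Euclidean: no — w1 R w2 and w1 R w3, but not w2 R w3.

No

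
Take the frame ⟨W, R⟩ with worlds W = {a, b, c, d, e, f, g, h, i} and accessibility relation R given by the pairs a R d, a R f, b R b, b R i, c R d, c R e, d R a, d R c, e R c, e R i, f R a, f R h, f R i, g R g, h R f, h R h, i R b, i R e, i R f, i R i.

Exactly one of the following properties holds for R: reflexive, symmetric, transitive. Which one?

symmetric

Reflexive: no — a is not related to itself.
Symmetric: yes — every pair in R has its reverse in R.
Transitive: no — a R d and d R c, but not a R c.
Only symmetric holds.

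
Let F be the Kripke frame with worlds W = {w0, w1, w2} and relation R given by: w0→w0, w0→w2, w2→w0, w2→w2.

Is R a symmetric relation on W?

Symmetric: yes — every pair in R has its reverse in R.

Yes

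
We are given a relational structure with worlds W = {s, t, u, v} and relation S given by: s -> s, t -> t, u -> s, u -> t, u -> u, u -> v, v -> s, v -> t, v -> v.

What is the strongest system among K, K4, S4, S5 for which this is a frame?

S4

Transitive (axiom 4): yes — every two-step S-path is closed by a direct edge.
Reflexive (axiom T): yes — every world is S-related to itself.
Euclidean (axiom 5): no — u S s and u S t, but not s S t.
So F validates K, K4, S4; S5 would additionally require S to be Euclidean. The strongest is S4.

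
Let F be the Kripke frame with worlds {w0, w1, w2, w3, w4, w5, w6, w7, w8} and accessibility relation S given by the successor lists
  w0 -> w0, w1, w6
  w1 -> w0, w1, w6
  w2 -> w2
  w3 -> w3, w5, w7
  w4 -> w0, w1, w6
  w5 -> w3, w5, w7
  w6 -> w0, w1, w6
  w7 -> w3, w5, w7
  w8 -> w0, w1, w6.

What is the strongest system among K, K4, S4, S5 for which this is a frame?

K4

Transitive (axiom 4): yes — every two-step S-path is closed by a direct edge.
Reflexive (axiom T): no — w4 is not related to itself.
Euclidean (axiom 5): yes — any two successors of a common world are S-related.
So F validates K, K4; S4 would additionally require S to be reflexive. The strongest is K4.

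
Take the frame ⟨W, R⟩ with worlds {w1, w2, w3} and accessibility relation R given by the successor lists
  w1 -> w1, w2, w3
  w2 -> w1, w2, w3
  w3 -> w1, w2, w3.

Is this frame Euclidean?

Yes

Euclidean: yes — any two successors of a common world are R-related.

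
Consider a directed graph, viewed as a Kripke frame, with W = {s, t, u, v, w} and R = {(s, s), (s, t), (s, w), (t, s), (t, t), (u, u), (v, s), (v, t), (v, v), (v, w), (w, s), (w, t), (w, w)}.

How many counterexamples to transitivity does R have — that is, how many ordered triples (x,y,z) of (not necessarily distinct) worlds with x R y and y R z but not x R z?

1

Enumerating: (t,s,w).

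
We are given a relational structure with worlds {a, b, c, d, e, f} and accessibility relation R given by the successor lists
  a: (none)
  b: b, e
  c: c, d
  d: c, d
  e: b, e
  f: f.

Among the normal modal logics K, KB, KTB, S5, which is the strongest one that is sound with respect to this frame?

Symmetric (axiom B): yes — every pair in R has its reverse in R.
Reflexive (axiom T): no — a is not related to itself.
Euclidean (axiom 5): yes — any two successors of a common world are R-related.
So F validates K, KB; KTB would additionally require R to be reflexive. The strongest is KB.

KB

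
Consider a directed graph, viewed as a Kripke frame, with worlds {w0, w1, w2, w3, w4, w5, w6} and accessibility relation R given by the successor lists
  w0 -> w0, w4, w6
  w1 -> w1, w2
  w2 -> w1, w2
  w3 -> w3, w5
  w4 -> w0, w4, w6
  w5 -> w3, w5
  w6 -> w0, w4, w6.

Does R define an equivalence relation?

Reflexive: yes — every world is R-related to itself.
Symmetric: yes — every pair in R has its reverse in R.
Transitive: yes — every two-step R-path is closed by a direct edge.
So R is an equivalence relation.

Yes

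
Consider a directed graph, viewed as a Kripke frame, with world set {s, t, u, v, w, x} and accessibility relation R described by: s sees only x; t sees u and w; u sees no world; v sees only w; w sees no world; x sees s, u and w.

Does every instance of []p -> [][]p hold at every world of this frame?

By correspondence theory, 4 is valid on a frame iff R is transitive.
Transitive: no — s R x and x R u, but not s R u.

No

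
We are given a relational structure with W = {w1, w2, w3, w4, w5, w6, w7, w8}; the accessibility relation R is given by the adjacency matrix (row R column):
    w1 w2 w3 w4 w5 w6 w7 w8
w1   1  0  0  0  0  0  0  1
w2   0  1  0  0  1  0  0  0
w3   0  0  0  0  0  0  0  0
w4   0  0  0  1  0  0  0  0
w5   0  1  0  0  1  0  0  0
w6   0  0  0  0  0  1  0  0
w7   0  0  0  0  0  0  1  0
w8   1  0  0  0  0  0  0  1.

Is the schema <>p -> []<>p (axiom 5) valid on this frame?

Yes

The schema 5 characterises exactly the Euclidean frames.
Euclidean: yes — any two successors of a common world are R-related.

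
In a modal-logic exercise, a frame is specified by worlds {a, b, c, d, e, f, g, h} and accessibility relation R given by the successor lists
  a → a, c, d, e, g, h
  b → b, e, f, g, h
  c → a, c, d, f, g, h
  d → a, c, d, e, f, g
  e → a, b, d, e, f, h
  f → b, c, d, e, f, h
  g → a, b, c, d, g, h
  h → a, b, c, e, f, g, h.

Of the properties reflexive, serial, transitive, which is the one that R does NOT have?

transitive

Reflexive: yes — every world is R-related to itself.
Serial: yes — every world has a successor (e.g. a R a).
Transitive: no — a R c and c R f, but not a R f.
Only transitive fails.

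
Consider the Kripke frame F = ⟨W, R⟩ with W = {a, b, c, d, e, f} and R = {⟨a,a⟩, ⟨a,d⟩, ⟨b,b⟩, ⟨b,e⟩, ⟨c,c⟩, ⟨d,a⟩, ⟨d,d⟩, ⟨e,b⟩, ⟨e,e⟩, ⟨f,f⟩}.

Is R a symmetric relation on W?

Symmetric: yes — every pair in R has its reverse in R.

Yes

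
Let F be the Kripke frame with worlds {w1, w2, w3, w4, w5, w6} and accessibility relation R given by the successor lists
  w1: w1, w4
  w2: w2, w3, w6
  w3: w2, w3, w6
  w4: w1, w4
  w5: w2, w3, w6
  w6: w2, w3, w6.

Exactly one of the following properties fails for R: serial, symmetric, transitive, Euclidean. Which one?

symmetric

Serial: yes — every world has a successor (e.g. w1 R w1).
Symmetric: no — w5 R w2 but not w2 R w5.
Transitive: yes — every two-step R-path is closed by a direct edge.
Euclidean: yes — any two successors of a common world are R-related.
Only symmetric fails.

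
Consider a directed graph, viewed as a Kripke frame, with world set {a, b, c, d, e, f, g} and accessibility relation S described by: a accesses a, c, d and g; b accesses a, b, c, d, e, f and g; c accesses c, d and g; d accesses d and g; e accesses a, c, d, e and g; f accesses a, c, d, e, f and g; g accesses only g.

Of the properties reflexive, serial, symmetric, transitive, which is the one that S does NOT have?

Reflexive: yes — every world is S-related to itself.
Serial: yes — every world has a successor (e.g. a S a).
Symmetric: no — a S c but not c S a.
Transitive: yes — every two-step S-path is closed by a direct edge.
Only symmetric fails.

symmetric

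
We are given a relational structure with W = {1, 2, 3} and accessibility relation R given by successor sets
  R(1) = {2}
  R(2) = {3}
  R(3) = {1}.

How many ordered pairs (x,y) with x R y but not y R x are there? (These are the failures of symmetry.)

Enumerating: (1,2), (2,3), (3,1).

3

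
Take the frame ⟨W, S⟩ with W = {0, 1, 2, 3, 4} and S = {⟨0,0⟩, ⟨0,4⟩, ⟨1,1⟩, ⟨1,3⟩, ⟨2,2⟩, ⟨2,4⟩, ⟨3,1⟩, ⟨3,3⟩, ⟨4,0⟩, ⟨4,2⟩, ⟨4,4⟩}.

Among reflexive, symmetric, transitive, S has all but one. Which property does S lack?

transitive

Reflexive: yes — every world is S-related to itself.
Symmetric: yes — every pair in S has its reverse in S.
Transitive: no — 0 S 4 and 4 S 2, but not 0 S 2.
Only transitive fails.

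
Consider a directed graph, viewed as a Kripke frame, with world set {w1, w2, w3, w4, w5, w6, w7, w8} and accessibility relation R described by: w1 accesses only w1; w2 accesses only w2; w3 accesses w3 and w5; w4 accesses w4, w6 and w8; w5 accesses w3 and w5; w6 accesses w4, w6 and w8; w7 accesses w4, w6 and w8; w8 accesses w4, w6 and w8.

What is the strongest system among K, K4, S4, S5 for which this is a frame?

K4

Transitive (axiom 4): yes — every two-step R-path is closed by a direct edge.
Reflexive (axiom T): no — w7 is not related to itself.
Euclidean (axiom 5): yes — any two successors of a common world are R-related.
So F validates K, K4; S4 would additionally require R to be reflexive. The strongest is K4.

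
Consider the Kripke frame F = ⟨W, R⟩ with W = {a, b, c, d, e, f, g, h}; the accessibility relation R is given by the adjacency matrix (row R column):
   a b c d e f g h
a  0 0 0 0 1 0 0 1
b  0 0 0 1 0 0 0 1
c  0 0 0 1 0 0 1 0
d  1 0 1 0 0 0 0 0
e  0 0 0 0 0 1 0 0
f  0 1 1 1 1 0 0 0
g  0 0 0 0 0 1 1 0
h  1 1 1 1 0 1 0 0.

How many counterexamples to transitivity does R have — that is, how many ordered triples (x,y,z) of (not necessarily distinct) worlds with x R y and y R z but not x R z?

Enumerating: (a,e,f), (a,h,a), (a,h,b), (a,h,c), (a,h,d), (a,h,f), (b,d,a), (b,d,c), (b,h,a), (b,h,b), (b,h,c), (b,h,f), … and 24 more.
Total: 36.

36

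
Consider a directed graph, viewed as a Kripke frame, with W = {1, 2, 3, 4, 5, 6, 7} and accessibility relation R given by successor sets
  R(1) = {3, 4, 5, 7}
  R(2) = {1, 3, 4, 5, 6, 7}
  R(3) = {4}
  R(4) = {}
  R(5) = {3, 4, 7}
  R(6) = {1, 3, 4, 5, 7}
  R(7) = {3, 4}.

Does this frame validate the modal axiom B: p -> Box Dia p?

No

The schema B characterises exactly the symmetric frames.
Symmetric: no — 1 R 3 but not 3 R 1.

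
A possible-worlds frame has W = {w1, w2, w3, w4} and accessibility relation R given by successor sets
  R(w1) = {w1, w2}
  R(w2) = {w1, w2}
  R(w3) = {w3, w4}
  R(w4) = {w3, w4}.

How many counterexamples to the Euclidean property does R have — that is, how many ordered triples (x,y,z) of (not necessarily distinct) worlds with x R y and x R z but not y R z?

R is Euclidean; there are no such tuples.

0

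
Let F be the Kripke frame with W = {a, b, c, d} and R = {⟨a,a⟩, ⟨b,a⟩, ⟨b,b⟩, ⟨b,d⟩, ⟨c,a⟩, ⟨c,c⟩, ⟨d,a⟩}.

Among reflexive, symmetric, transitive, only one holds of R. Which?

transitive

Reflexive: no — d is not related to itself.
Symmetric: no — b R a but not a R b.
Transitive: yes — every two-step R-path is closed by a direct edge.
Only transitive holds.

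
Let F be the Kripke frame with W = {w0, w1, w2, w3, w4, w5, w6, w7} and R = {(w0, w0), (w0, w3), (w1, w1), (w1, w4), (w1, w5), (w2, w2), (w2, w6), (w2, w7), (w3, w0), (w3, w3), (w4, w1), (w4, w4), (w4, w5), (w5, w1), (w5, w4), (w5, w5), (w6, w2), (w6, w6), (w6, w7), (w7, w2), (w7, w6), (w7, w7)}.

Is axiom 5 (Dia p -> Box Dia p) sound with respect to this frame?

The schema 5 characterises exactly the Euclidean frames.
Euclidean: yes — any two successors of a common world are R-related.

Yes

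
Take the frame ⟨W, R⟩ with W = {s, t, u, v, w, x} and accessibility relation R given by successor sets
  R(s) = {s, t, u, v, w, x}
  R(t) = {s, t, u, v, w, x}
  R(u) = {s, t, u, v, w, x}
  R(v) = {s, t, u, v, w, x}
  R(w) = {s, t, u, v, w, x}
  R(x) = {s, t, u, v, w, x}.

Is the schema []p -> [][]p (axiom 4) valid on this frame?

Yes

The schema 4 characterises exactly the transitive frames.
Transitive: yes — every two-step R-path is closed by a direct edge.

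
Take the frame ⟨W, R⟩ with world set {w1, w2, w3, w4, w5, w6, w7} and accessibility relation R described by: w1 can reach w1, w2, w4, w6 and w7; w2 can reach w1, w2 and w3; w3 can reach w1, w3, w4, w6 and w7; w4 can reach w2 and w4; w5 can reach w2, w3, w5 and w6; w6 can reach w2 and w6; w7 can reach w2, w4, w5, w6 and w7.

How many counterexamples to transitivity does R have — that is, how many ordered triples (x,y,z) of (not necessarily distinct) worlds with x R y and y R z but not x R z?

24

Enumerating: (w1,w2,w3), (w1,w7,w5), (w2,w1,w4), (w2,w1,w6), (w2,w1,w7), (w2,w3,w4), (w2,w3,w6), (w2,w3,w7), (w3,w1,w2), (w3,w4,w2), (w3,w6,w2), (w3,w7,w2), … and 12 more.
Total: 24.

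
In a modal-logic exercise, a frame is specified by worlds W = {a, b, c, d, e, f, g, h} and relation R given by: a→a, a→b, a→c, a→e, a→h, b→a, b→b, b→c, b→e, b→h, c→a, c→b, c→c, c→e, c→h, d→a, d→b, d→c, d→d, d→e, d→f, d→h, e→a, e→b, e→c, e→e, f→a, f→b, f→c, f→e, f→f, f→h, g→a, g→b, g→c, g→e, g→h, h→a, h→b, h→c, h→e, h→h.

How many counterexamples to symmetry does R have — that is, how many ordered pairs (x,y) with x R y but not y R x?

Enumerating: (d,a), (d,b), (d,c), (d,e), (d,f), (d,h), (f,a), (f,b), (f,c), (f,e), (f,h), (g,a), (g,b), (g,c), (g,e), (g,h), (h,e).

17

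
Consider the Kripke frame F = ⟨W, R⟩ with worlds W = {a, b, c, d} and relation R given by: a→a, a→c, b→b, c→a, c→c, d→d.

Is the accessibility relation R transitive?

Yes

Transitive: yes — every two-step R-path is closed by a direct edge.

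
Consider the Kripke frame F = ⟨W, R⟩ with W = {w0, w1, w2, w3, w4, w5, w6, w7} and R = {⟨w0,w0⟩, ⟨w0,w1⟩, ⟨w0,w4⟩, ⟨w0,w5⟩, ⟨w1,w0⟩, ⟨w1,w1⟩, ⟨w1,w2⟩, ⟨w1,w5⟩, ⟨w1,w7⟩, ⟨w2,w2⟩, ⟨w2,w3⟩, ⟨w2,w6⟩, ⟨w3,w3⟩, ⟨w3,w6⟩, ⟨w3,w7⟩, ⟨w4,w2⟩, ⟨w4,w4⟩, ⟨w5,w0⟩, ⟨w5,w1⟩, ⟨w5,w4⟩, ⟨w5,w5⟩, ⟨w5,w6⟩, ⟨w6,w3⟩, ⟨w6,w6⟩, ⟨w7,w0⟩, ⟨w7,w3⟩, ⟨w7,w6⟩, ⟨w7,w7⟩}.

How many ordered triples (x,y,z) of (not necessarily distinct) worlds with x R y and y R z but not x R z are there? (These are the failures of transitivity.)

Enumerating: (w0,w1,w2), (w0,w1,w7), (w0,w4,w2), (w0,w5,w6), (w1,w0,w4), (w1,w2,w3), (w1,w2,w6), (w1,w5,w4), (w1,w5,w6), (w1,w7,w3), (w1,w7,w6), (w2,w3,w7), … and 11 more.
Total: 23.

23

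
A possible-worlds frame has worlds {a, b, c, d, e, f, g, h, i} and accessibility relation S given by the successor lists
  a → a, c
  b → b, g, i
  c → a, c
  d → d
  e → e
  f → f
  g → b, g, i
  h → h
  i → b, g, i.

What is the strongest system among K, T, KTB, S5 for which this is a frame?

S5

Reflexive (axiom T): yes — every world is S-related to itself.
Symmetric (axiom B): yes — every pair in S has its reverse in S.
Euclidean (axiom 5): yes — any two successors of a common world are S-related.
So F validates K, T, KTB, S5. The strongest is S5.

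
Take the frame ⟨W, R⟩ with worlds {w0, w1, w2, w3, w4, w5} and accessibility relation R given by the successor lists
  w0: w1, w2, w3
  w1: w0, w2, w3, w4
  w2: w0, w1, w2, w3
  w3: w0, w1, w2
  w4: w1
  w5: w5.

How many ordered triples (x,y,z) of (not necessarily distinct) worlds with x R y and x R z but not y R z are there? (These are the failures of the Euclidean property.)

17

Enumerating: (w0,w1,w1), (w0,w3,w3), (w1,w0,w0), (w1,w0,w4), (w1,w2,w4), (w1,w3,w3), (w1,w3,w4), (w1,w4,w0), (w1,w4,w2), (w1,w4,w3), (w1,w4,w4), (w2,w0,w0), (w2,w1,w1), (w2,w3,w3), (w3,w0,w0), (w3,w1,w1), (w4,w1,w1).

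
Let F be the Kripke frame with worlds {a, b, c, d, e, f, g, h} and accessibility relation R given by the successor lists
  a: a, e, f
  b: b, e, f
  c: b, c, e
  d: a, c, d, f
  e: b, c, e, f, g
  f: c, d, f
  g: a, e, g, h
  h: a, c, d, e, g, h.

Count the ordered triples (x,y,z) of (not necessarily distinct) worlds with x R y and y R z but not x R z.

32

Enumerating: (a,e,b), (a,e,c), (a,e,g), (a,f,c), (a,f,d), (b,e,c), (b,e,g), (b,f,c), (b,f,d), (c,b,f), (c,e,f), (c,e,g), … and 20 more.
Total: 32.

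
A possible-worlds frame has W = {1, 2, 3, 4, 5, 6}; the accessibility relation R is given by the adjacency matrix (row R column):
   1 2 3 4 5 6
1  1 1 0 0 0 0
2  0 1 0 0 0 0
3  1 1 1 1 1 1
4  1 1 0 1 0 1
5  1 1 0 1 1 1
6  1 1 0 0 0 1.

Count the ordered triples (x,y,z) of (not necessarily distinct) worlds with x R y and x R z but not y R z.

Enumerating: (1,2,1), (3,1,3), (3,1,4), (3,1,5), (3,1,6), (3,2,1), (3,2,3), (3,2,4), (3,2,5), (3,2,6), (3,4,3), (3,4,5), … and 23 more.
Total: 35.

35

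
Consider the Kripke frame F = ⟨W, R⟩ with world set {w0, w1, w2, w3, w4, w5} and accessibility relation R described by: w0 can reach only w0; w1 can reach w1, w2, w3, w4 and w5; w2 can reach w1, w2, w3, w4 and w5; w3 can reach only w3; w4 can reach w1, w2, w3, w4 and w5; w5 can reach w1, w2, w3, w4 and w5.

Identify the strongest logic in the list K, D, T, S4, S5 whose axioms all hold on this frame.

S4

Serial (axiom D): yes — every world has a successor (e.g. w0 R w0).
Reflexive (axiom T): yes — every world is R-related to itself.
Transitive (axiom 4): yes — every two-step R-path is closed by a direct edge.
Euclidean (axiom 5): no — w1 R w3 and w1 R w2, but not w3 R w2.
So F validates K, D, T, S4; S5 would additionally require R to be Euclidean. The strongest is S4.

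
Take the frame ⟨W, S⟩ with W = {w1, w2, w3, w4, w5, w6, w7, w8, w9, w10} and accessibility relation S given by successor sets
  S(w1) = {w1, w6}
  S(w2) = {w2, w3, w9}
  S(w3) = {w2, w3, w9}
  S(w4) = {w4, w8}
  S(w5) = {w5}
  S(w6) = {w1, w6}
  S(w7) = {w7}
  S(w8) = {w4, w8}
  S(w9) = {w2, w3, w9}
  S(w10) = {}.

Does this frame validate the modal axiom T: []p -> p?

The schema T characterises exactly the reflexive frames.
Reflexive: no — w10 is not related to itself.

No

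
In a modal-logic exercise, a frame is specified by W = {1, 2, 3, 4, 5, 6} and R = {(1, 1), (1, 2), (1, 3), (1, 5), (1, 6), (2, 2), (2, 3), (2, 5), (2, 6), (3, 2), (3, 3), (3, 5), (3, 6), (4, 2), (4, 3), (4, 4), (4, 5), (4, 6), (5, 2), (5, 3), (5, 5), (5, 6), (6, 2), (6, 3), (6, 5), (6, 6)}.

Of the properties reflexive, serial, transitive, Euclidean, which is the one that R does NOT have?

Reflexive: yes — every world is R-related to itself.
Serial: yes — every world has a successor (e.g. 1 R 1).
Transitive: yes — every two-step R-path is closed by a direct edge.
Euclidean: no — 1 R 2 and 1 R 1, but not 2 R 1.
Only Euclidean fails.

Euclidean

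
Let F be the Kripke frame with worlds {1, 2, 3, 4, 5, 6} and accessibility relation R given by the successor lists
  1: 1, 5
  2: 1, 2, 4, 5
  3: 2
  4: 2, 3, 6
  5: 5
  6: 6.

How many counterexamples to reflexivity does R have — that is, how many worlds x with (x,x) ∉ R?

2

Enumerating: 3, 4.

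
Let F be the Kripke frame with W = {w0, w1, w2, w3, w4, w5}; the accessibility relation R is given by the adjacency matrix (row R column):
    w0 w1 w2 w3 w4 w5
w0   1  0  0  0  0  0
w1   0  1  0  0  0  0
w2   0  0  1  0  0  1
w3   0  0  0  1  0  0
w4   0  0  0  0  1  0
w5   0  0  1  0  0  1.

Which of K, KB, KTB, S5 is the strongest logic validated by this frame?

Symmetric (axiom B): yes — every pair in R has its reverse in R.
Reflexive (axiom T): yes — every world is R-related to itself.
Euclidean (axiom 5): yes — any two successors of a common world are R-related.
So F validates K, KB, KTB, S5. The strongest is S5.

S5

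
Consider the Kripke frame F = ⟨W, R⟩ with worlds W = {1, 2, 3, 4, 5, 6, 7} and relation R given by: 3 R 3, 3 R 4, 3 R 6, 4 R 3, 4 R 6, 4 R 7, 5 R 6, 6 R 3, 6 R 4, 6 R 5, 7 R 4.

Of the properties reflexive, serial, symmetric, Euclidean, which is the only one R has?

Reflexive: no — 1 is not related to itself.
Serial: no — 1 has no R-successor.
Symmetric: yes — every pair in R has its reverse in R.
Euclidean: no — 4 R 3 and 4 R 7, but not 3 R 7.
Only symmetric holds.

symmetric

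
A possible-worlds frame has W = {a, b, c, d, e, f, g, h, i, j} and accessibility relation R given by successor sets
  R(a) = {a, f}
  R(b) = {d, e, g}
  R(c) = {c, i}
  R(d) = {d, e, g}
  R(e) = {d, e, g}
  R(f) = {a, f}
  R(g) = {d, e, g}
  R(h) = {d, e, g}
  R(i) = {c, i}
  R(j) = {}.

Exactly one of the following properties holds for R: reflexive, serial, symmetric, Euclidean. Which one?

Euclidean

Reflexive: no — b is not related to itself.
Serial: no — j has no R-successor.
Symmetric: no — b R d but not d R b.
Euclidean: yes — any two successors of a common world are R-related.
Only Euclidean holds.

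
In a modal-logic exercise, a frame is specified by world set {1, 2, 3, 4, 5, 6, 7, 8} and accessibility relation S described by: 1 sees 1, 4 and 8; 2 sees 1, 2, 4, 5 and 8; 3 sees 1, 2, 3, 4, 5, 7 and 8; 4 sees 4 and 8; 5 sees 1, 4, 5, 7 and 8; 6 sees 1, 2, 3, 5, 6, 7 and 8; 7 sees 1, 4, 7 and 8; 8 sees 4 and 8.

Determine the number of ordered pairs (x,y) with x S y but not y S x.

25

Enumerating: (1,4), (1,8), (2,1), (2,4), (2,5), (2,8), (3,1), (3,2), (3,4), (3,5), (3,7), (3,8), … and 13 more.
Total: 25.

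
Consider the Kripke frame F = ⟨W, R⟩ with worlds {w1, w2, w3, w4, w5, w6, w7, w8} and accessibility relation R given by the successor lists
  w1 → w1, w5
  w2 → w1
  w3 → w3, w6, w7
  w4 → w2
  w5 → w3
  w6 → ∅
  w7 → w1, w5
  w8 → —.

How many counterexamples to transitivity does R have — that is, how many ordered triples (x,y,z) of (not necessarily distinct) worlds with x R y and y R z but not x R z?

8

Enumerating: (w1,w5,w3), (w2,w1,w5), (w3,w7,w1), (w3,w7,w5), (w4,w2,w1), (w5,w3,w6), (w5,w3,w7), (w7,w5,w3).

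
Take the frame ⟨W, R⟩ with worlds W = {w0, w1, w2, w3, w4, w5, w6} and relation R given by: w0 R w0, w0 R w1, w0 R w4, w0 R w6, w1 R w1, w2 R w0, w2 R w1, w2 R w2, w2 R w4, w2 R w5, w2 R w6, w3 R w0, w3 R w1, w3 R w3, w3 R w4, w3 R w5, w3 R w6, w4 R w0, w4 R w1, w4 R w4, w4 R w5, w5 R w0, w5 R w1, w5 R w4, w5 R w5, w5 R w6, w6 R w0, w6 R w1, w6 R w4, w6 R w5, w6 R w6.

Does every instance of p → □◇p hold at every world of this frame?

By correspondence theory, B is valid on a frame iff R is symmetric.
Symmetric: no — w0 R w1 but not w1 R w0.

No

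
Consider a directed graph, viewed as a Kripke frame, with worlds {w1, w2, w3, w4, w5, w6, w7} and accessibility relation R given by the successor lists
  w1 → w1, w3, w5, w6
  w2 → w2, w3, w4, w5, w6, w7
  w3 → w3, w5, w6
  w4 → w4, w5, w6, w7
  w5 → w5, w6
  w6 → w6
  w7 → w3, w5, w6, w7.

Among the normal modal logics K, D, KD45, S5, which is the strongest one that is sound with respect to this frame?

D

Serial (axiom D): yes — every world has a successor (e.g. w1 R w1).
Euclidean (axiom 5): no — w1 R w5 and w1 R w3, but not w5 R w3.
Transitive (axiom 4): no — w4 R w7 and w7 R w3, but not w4 R w3.
Reflexive (axiom T): yes — every world is R-related to itself.
So F validates K, D; KD45 would additionally require R to be Euclidean and transitive. The strongest is D.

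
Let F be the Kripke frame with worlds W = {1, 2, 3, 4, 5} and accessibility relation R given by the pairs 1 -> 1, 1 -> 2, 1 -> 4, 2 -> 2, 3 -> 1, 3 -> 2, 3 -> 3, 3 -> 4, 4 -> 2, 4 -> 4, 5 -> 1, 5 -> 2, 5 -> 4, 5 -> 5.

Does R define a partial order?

Yes

Reflexive: yes — every world is R-related to itself.
Transitive: yes — every two-step R-path is closed by a direct edge.
Antisymmetric: yes — no distinct pair is related both ways.
So R is a partial order.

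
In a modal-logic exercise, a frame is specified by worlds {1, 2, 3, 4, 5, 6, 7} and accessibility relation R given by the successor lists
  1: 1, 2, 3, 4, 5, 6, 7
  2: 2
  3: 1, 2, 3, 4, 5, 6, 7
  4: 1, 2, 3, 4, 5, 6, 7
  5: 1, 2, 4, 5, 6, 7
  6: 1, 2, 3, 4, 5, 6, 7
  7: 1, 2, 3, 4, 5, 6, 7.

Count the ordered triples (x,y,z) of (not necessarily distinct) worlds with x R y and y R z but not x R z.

Enumerating: (5,1,3), (5,4,3), (5,6,3), (5,7,3).

4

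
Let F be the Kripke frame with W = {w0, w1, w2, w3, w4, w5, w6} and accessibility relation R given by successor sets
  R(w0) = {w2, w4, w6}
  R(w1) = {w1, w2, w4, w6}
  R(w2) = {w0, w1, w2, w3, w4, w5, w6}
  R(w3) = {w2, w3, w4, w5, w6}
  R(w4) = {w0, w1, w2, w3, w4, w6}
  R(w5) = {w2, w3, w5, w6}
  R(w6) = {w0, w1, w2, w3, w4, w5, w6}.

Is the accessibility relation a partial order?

No

Reflexive: no — w0 is not related to itself.
Transitive: no — w0 R w2 and w2 R w1, but not w0 R w1.
Antisymmetric: no — w0 R w2 and w2 R w0 with w0 ≠ w2.
So R is not a partial order.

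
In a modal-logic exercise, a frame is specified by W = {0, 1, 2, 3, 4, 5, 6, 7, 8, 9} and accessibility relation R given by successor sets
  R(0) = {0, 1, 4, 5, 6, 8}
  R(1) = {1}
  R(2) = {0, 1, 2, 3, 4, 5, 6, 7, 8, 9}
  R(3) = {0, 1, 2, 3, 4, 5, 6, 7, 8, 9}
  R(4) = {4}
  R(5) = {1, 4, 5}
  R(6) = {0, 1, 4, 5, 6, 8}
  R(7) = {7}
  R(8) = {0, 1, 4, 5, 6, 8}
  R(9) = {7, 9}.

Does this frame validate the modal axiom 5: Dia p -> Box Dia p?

No

Axiom 5 corresponds to the accessibility relation being Euclidean.
Euclidean: no — 0 R 1 and 0 R 4, but not 1 R 4.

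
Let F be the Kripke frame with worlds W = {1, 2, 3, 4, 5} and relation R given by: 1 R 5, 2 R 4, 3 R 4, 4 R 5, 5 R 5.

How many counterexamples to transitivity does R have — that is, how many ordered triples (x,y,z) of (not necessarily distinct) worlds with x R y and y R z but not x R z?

2

Enumerating: (2,4,5), (3,4,5).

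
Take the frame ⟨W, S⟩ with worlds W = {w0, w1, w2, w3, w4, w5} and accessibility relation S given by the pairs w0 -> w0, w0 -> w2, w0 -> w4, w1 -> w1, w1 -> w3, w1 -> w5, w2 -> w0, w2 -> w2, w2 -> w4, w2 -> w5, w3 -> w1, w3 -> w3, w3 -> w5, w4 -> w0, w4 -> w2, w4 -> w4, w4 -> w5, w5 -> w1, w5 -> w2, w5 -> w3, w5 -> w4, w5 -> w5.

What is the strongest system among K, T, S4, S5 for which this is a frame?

Reflexive (axiom T): yes — every world is S-related to itself.
Transitive (axiom 4): no — w0 S w2 and w2 S w5, but not w0 S w5.
Euclidean (axiom 5): no — w2 S w0 and w2 S w5, but not w0 S w5.
So F validates K, T; S4 would additionally require S to be transitive. The strongest is T.

T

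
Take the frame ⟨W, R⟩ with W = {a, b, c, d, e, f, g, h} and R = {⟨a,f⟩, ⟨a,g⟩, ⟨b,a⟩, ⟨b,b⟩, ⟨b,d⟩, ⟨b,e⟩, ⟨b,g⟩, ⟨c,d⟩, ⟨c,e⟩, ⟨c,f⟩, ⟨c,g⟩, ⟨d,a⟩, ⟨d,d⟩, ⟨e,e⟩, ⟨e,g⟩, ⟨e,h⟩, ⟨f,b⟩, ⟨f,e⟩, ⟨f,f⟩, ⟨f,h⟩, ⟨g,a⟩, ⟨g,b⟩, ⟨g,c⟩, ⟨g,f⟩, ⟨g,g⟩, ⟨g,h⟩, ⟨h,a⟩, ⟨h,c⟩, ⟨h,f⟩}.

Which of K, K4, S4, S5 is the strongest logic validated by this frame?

Transitive (axiom 4): no — a R f and f R b, but not a R b.
Reflexive (axiom T): no — a is not related to itself.
Euclidean (axiom 5): no — a R f and a R g, but not f R g.
So F validates K; K4 would additionally require R to be transitive. The strongest is K.

K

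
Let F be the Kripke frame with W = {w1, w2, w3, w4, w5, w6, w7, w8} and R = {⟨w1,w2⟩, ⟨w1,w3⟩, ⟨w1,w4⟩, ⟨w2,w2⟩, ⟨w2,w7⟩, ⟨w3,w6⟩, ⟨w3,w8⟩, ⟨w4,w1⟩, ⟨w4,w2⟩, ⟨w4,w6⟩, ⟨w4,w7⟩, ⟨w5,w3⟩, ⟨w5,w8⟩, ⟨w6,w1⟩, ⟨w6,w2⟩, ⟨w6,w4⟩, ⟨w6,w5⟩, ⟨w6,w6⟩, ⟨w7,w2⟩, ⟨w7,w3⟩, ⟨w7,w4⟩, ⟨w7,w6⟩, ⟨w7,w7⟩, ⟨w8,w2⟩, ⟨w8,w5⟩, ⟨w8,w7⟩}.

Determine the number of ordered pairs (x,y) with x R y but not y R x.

Enumerating: (w1,w2), (w1,w3), (w3,w6), (w3,w8), (w4,w2), (w5,w3), (w6,w1), (w6,w2), (w6,w5), (w7,w3), (w7,w6), (w8,w2), (w8,w7).

13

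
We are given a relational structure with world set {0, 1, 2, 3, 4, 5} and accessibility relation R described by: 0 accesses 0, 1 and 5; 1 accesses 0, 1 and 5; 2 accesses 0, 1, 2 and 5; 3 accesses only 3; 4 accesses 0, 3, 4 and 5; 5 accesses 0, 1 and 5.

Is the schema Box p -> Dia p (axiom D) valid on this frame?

Yes

Axiom D corresponds to the accessibility relation being serial.
Serial: yes — every world has a successor (e.g. 0 R 0).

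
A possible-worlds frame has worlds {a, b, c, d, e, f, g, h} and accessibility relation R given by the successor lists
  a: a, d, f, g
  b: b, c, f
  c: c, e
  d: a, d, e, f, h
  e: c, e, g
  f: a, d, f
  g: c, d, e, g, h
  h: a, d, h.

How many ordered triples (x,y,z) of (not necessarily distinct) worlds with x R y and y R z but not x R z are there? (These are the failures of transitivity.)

24

Enumerating: (a,d,e), (a,d,h), (a,g,c), (a,g,e), (a,g,h), (b,c,e), (b,f,a), (b,f,d), (c,e,g), (d,a,g), (d,e,c), (d,e,g), … and 12 more.
Total: 24.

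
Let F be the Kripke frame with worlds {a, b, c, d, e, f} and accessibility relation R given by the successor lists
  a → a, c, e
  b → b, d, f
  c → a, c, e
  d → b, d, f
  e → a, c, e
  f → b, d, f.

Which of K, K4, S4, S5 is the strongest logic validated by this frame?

S5

Transitive (axiom 4): yes — every two-step R-path is closed by a direct edge.
Reflexive (axiom T): yes — every world is R-related to itself.
Euclidean (axiom 5): yes — any two successors of a common world are R-related.
So F validates K, K4, S4, S5. The strongest is S5.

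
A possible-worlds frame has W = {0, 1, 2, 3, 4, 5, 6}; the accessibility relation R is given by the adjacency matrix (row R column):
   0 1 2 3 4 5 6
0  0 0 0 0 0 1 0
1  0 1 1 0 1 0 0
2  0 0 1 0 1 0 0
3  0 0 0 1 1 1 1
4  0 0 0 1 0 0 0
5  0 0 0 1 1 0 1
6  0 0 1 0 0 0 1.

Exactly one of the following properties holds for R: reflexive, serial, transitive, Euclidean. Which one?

serial

Reflexive: no — 0 is not related to itself.
Serial: yes — every world has a successor (e.g. 0 R 5).
Transitive: no — 0 R 5 and 5 R 3, but not 0 R 3.
Euclidean: no — 1 R 4 and 1 R 2, but not 4 R 2.
Only serial holds.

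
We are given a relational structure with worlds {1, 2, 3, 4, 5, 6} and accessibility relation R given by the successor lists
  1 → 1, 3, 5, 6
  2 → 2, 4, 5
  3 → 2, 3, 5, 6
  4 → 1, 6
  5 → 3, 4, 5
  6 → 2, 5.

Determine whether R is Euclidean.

No

Euclidean: no — 1 R 5 and 1 R 6, but not 5 R 6.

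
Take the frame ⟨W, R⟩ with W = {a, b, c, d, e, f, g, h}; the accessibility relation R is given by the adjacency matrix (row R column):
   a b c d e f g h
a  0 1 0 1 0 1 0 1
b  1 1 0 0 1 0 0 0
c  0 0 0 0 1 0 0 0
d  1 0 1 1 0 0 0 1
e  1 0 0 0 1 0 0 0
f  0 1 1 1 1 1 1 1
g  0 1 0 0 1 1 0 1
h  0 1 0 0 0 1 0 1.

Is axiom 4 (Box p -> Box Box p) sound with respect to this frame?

No

The schema 4 characterises exactly the transitive frames.
Transitive: no — a R b and b R e, but not a R e.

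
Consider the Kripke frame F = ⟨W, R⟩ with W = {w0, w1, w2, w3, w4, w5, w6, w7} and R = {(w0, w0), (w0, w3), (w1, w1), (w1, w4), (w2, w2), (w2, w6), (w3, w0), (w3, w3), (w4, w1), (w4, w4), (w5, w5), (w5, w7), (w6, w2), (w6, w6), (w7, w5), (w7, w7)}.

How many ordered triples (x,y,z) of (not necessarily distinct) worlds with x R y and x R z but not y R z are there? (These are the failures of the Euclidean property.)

0

R is Euclidean; there are no such tuples.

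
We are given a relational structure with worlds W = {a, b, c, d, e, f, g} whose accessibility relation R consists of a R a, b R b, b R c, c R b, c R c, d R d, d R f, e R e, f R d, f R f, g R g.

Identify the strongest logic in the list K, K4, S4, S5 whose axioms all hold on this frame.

Transitive (axiom 4): yes — every two-step R-path is closed by a direct edge.
Reflexive (axiom T): yes — every world is R-related to itself.
Euclidean (axiom 5): yes — any two successors of a common world are R-related.
So F validates K, K4, S4, S5. The strongest is S5.

S5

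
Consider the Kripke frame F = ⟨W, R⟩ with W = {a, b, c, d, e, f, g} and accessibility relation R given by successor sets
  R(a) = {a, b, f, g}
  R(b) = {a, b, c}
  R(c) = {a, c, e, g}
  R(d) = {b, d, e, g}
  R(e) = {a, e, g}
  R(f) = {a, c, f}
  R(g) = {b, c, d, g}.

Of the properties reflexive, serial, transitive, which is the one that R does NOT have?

Reflexive: yes — every world is R-related to itself.
Serial: yes — every world has a successor (e.g. a R a).
Transitive: no — a R b and b R c, but not a R c.
Only transitive fails.

transitive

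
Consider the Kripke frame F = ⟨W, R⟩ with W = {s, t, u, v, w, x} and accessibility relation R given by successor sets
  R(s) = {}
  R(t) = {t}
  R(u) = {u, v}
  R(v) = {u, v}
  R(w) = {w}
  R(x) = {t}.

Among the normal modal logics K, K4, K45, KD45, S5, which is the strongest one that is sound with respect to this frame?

Transitive (axiom 4): yes — every two-step R-path is closed by a direct edge.
Euclidean (axiom 5): yes — any two successors of a common world are R-related.
Serial (axiom D): no — s has no R-successor.
Reflexive (axiom T): no — s is not related to itself.
So F validates K, K4, K45; KD45 would additionally require R to be serial. The strongest is K45.

K45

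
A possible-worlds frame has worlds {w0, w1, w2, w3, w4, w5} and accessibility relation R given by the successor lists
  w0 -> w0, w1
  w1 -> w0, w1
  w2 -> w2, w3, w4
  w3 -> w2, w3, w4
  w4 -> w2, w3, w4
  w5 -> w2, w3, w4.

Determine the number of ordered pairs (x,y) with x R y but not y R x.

3

Enumerating: (w5,w2), (w5,w3), (w5,w4).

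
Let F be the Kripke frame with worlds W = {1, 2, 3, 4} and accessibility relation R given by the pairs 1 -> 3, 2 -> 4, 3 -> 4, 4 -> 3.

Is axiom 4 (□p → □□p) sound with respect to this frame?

By correspondence theory, 4 is valid on a frame iff R is transitive.
Transitive: no — 1 R 3 and 3 R 4, but not 1 R 4.

No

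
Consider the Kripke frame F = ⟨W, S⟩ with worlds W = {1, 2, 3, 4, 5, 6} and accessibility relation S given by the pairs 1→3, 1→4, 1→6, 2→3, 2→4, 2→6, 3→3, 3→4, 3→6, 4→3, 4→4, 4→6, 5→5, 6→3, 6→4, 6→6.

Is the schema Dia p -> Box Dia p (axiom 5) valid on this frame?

Yes

The schema 5 characterises exactly the Euclidean frames.
Euclidean: yes — any two successors of a common world are S-related.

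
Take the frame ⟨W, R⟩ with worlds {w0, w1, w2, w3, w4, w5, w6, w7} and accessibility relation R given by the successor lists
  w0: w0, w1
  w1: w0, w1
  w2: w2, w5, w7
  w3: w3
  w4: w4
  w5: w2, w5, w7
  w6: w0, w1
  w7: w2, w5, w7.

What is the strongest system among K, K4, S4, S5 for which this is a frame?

K4

Transitive (axiom 4): yes — every two-step R-path is closed by a direct edge.
Reflexive (axiom T): no — w6 is not related to itself.
Euclidean (axiom 5): yes — any two successors of a common world are R-related.
So F validates K, K4; S4 would additionally require R to be reflexive. The strongest is K4.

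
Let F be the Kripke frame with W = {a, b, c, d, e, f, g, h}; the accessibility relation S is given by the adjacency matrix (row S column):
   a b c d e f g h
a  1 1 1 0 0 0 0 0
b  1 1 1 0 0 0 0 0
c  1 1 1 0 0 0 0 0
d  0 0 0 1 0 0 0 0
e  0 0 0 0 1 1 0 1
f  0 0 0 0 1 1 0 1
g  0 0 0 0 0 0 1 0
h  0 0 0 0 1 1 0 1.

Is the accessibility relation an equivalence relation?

Yes

Reflexive: yes — every world is S-related to itself.
Symmetric: yes — every pair in S has its reverse in S.
Transitive: yes — every two-step S-path is closed by a direct edge.
So S is an equivalence relation.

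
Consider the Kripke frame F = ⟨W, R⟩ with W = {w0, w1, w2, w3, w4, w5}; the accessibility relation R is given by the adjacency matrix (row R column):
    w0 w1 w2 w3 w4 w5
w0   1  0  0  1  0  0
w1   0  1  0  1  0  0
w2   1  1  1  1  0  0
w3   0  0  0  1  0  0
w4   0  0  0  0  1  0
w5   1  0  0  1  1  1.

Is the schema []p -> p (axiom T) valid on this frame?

Yes

By correspondence theory, T is valid on a frame iff R is reflexive.
Reflexive: yes — every world is R-related to itself.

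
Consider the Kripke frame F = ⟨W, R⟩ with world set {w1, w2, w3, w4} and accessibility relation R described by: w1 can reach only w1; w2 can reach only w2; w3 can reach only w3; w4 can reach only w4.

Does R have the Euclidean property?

Yes

Euclidean: yes — any two successors of a common world are R-related.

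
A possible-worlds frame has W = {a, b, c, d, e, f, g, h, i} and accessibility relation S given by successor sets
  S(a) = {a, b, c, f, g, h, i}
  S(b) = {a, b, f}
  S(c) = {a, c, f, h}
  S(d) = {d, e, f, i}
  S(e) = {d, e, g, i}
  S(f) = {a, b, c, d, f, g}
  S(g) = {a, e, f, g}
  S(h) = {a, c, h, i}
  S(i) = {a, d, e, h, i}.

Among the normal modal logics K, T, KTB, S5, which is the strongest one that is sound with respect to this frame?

KTB

Reflexive (axiom T): yes — every world is S-related to itself.
Symmetric (axiom B): yes — every pair in S has its reverse in S.
Euclidean (axiom 5): no — a S b and a S c, but not b S c.
So F validates K, T, KTB; S5 would additionally require S to be Euclidean. The strongest is KTB.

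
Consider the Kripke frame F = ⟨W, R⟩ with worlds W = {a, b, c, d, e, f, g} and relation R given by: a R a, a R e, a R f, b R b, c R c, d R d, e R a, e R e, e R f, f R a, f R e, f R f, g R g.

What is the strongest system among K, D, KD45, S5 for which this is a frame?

Serial (axiom D): yes — every world has a successor (e.g. a R a).
Euclidean (axiom 5): yes — any two successors of a common world are R-related.
Transitive (axiom 4): yes — every two-step R-path is closed by a direct edge.
Reflexive (axiom T): yes — every world is R-related to itself.
So F validates K, D, KD45, S5. The strongest is S5.

S5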